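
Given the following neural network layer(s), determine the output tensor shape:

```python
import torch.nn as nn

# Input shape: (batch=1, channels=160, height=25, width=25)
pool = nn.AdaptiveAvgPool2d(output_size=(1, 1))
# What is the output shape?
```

Input: (1, 160, 25, 25) -> Output: (1, 160, 1, 1)

Answer: (1, 160, 1, 1)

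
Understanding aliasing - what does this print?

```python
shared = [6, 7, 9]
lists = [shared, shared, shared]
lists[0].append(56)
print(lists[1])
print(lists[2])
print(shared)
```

Key concept: list of same reference.
Step by step:
`shared = [6, 7, 9]` → shared = [6, 7, 9]
`lists = [shared, shared, shared]` → lists = [[6, 7, 9], [6, 7, 9], [6, 7, 9]]
`lists[0].append(56)` → shared = [6, 7, 9, 56]; lists = [[6, 7, 9, 56], [6, 7, 9, 56], [6, 7, 9, 56]]
`print(lists[1])` → prints [6, 7, 9, 56]
`print(lists[2])` → prints [6, 7, 9, 56]
`print(shared)` → prints [6, 7, 9, 56]

Answer:
[6, 7, 9, 56]
[6, 7, 9, 56]
[6, 7, 9, 56]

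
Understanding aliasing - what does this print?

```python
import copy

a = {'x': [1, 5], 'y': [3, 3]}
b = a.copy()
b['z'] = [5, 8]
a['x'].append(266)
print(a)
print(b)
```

Key concept: shallow copy of dict with mutable values.
Step by step:
`a = {'x': [1, 5], 'y': [3, 3]}` → a = {'x': [1, 5], 'y': [3, 3]}
`b = a.copy()` → b = {'x': [1, 5], 'y': [3, 3]}
`b['z'] = [5, 8]` → b = {'x': [1, 5], 'y': [3, 3], 'z': [5, 8]}
`a['x'].append(266)` → a = {'x': [1, 5, 266], 'y': [3, 3]}; b = {'x': [1, 5, 266], 'y': [3, 3], 'z': [5, 8]}
`print(a)` → prints {'x': [1, 5, 266], 'y': [3, 3]}
`print(b)` → prints {'x': [1, 5, 266], 'y': [3, 3], 'z': [5, 8]}

Answer:
{'x': [1, 5, 266], 'y': [3, 3]}
{'x': [1, 5, 266], 'y': [3, 3], 'z': [5, 8]}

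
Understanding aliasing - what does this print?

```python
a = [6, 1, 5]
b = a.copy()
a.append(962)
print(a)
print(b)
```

Key concept: list.copy() creates independent copy.
Step by step:
`a = [6, 1, 5]` → a = [6, 1, 5]
`b = a.copy()` → b = [6, 1, 5]
`a.append(962)` → a = [6, 1, 5, 962]
`print(a)` → prints [6, 1, 5, 962]
`print(b)` → prints [6, 1, 5]

Answer:
[6, 1, 5, 962]
[6, 1, 5]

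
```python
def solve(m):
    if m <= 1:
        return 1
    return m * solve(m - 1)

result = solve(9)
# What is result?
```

solve(9) = 9 * 8 * 7 * 6 * 5 * 4 * 3 * 2 * 1 = 362880

Answer: 362880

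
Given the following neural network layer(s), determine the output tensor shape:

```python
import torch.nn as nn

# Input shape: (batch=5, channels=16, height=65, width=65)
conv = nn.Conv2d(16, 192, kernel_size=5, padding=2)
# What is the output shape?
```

Input: (5, 16, 65, 65) -> Output: (5, 192, 65, 65)

Answer: (5, 192, 65, 65)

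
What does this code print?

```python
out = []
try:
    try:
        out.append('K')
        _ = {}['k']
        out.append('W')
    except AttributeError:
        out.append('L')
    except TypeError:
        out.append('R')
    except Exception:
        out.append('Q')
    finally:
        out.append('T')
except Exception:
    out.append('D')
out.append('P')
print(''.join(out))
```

Execution trace: 'K' (inner try body) → 'Q' (inner except Exception) → 'T' (inner finally) → 'P' (after the try/except). Output: KQTP

Answer: KQTP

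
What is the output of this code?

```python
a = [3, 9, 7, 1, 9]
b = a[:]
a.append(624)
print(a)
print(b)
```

Key concept: slice [:] creates copy.
Step by step:
`a = [3, 9, 7, 1, 9]` → a = [3, 9, 7, 1, 9]
`b = a[:]` → b = [3, 9, 7, 1, 9]
`a.append(624)` → a = [3, 9, 7, 1, 9, 624]
`print(a)` → prints [3, 9, 7, 1, 9, 624]
`print(b)` → prints [3, 9, 7, 1, 9]

Answer:
[3, 9, 7, 1, 9, 624]
[3, 9, 7, 1, 9]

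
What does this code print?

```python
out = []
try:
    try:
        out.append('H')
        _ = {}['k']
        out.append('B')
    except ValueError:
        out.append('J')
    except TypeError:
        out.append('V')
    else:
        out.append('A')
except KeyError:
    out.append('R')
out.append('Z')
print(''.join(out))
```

Execution trace: 'H' (try body) → 'R' (outer except KeyError) → 'Z' (after the try/except). Output: HRZ

Answer: HRZ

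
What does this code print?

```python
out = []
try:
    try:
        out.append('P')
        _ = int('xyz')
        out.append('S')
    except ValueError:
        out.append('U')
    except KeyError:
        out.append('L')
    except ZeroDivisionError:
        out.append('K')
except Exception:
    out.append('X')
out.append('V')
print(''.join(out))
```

Execution trace: 'P' (inner try body) → 'U' (inner except ValueError) → 'V' (after the try/except). Output: PUV

Answer: PUV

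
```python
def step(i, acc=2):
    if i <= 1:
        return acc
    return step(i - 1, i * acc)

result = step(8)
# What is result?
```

Accumulator trace (n, acc): (8, 2) -> (7, 16) -> (6, 112) -> (5, 672) -> (4, 3360) -> (3, 13440) -> (2, 40320) -> (1, 80640) -> return 80640

Answer: 80640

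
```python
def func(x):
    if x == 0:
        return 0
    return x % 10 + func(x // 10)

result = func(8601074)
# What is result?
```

Sum of digits of 8601074: 4 + 7 + 0 + 1 + 0 + 6 + 8 = 26

Answer: 26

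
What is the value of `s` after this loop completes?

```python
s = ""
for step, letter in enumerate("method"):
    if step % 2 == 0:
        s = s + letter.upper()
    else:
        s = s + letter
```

Uppercase even positions in 'method'
`s` takes the values: "" → "M" → "Me" → "MeT" → "MeTh" → "MeThO" → "MeThOd"

Answer: "MeThOd"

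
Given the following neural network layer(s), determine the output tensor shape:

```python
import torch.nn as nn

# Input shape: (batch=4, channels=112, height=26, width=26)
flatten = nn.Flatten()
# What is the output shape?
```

Input: (4, 112, 26, 26) -> Output: (4, 75712)

Answer: (4, 75712)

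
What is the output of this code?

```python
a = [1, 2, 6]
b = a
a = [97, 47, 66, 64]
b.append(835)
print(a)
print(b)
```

Key concept: rebinding vs mutation: a is rebound to a new list, b still points at the original.
Step by step:
`a = [1, 2, 6]` → a = [1, 2, 6]
`b = a` → b = [1, 2, 6] (same object as a)
`a = [97, 47, 66, 64]` → a = [97, 47, 66, 64]
`b.append(835)` → b = [1, 2, 6, 835]
`print(a)` → prints [97, 47, 66, 64]
`print(b)` → prints [1, 2, 6, 835]

Answer:
[97, 47, 66, 64]
[1, 2, 6, 835]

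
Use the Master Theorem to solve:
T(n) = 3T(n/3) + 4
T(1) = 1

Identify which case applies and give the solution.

a=3, b=3, f(n)=4. log_3(3) = 1. Since c=0 < 1, Case 1 applies: T(n) = Θ(n^log_b(a)) = O(n).

Answer: O(n) - Case 1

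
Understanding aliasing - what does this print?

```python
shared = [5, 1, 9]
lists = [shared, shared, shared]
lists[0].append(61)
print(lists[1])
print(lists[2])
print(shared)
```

Key concept: list of same reference.
Step by step:
`shared = [5, 1, 9]` → shared = [5, 1, 9]
`lists = [shared, shared, shared]` → lists = [[5, 1, 9], [5, 1, 9], [5, 1, 9]]
`lists[0].append(61)` → shared = [5, 1, 9, 61]; lists = [[5, 1, 9, 61], [5, 1, 9, 61], [5, 1, 9, 61]]
`print(lists[1])` → prints [5, 1, 9, 61]
`print(lists[2])` → prints [5, 1, 9, 61]
`print(shared)` → prints [5, 1, 9, 61]

Answer:
[5, 1, 9, 61]
[5, 1, 9, 61]
[5, 1, 9, 61]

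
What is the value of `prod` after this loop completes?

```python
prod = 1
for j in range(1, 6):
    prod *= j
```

5! = 120
`prod` takes the values: 1 → 2 → 6 → 24 → 120

Answer: 120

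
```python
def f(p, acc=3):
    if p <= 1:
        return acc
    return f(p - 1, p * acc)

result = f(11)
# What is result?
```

Accumulator trace (n, acc): (11, 3) -> (10, 33) -> (9, 330) -> (8, 2970) -> (7, 23760) -> (6, 166320) -> (5, 997920) -> (4, 4989600) -> (3, 19958400) -> (2, 59875200) -> (1, 119750400) -> return 119750400

Answer: 119750400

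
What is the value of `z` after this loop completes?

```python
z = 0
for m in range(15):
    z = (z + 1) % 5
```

Increment mod 5, 15 times = 0
`z` takes the values: 0 → 1 → 2 → 3 → 4 → 0 → 1 → 2 → 3 → 4 → 0 → 1 → 2 → 3 → 4 → 0

Answer: 0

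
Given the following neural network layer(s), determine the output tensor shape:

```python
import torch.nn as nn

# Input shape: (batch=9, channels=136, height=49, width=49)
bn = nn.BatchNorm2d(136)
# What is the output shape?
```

Input: (9, 136, 49, 49) -> Output: (9, 136, 49, 49)

Answer: (9, 136, 49, 49)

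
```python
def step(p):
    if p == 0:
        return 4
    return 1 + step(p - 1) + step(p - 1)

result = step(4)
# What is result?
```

step(p) = 1 + 2·step(p-1), step(0)=4. Closed form: (4+1)·2^4 - 1 = 79.

Answer: 79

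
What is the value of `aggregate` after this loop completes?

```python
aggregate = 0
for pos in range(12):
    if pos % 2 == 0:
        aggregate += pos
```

Sum of even numbers 0 to 11
`aggregate` takes the values: 0 → 2 → 6 → 12 → 20 → 30

Answer: 30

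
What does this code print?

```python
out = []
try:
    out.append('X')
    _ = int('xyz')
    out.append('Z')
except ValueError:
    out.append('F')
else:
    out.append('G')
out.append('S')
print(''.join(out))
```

Execution trace: 'X' (try body) → 'F' (except ValueError) → 'S' (after the try/except). Output: XFS

Answer: XFS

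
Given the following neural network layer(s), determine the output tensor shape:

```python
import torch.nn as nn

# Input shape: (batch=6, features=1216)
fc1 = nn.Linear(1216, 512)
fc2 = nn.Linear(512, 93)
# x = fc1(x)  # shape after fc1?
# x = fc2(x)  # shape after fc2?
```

Input: (6, 1216) -> after fc1: (6, 512) -> Output: (6, 93)

Answer: (6, 93)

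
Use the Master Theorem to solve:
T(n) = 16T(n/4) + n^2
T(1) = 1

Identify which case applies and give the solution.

a=16, b=4, f(n)=n^2. log_4(16) = 2. Since c=2 = 2, Case 2 applies: T(n) = Θ(n^log_b(a) · log n) = O(n^2 log n).

Answer: O(n^2 log n) - Case 2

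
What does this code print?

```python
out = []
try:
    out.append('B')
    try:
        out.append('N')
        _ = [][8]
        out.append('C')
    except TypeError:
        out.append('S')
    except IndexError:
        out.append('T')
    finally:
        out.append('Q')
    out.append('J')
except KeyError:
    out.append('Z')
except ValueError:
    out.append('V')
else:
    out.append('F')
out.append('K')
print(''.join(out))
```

Execution trace: 'B' (try body) → 'N' (inner try body) → 'T' (inner except IndexError) → 'Q' (inner finally) → 'J' (try body, no exception) → 'F' (else) → 'K' (after the try/except). Output: BNTQJFK

Answer: BNTQJFK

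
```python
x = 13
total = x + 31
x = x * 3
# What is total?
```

Trace:
`x = 13` → x = 13
`total = x + 31` → total = 44
`x = x * 3` → x = 39
So total = 44

Answer: 44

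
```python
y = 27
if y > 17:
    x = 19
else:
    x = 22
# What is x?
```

Trace:
`y = 27` → y = 27
`if y > 17: ...` → y > 17 is True → x = 19
So x = 19

Answer: 19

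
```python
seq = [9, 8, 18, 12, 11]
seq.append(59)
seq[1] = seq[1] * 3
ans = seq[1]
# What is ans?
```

Trace:
`seq = [9, 8, 18, 12, 11]` → seq = [9, 8, 18, 12, 11]
`seq.append(59)` → seq = [9, 8, 18, 12, 11, 59]
`seq[1] = seq[1] * 3` → seq = [9, 24, 18, 12, 11, 59]
`ans = seq[1]` → ans = 24
So ans = 24

Answer: 24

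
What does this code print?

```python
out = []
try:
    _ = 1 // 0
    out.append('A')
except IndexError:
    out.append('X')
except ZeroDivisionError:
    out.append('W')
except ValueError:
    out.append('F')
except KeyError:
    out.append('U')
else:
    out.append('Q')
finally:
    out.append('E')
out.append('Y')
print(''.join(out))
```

Execution trace: 'W' (except ZeroDivisionError) → 'E' (finally) → 'Y' (after the try/except). Output: WEY

Answer: WEY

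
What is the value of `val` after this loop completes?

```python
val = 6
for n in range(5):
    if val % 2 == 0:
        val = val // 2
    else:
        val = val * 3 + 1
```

Collatz-style transformation from 6
`val` takes the values: 6 → 3 → 10 → 5 → 16 → 8

Answer: 8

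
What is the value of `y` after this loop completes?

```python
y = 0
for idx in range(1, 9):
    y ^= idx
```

XOR of 1 to 8
`y` takes the values: 0 → 1 → 3 → 0 → 4 → 1 → 7 → 0 → 8

Answer: 8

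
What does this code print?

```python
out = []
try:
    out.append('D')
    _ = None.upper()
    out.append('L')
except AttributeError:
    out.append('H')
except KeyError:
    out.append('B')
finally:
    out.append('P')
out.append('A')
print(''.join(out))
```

Execution trace: 'D' (try body) → 'H' (except AttributeError) → 'P' (finally) → 'A' (after the try/except). Output: DHPA

Answer: DHPA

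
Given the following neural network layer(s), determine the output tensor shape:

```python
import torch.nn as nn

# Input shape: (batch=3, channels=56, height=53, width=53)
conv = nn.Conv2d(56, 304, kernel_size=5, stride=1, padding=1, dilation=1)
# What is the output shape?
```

Input: (3, 56, 53, 53) -> Output: (3, 304, 51, 51)

Answer: (3, 304, 51, 51)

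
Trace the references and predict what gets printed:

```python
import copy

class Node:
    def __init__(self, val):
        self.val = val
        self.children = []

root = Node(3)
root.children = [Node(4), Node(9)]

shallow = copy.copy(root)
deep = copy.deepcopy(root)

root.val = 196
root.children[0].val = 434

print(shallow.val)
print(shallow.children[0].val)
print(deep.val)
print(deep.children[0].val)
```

Key concept: deep copy with custom objects.
Step by step:
`root = Node(3)` → root = Node(val=3, children=[])
`root.children = [Node(4), Node(9)]` → root = Node(val=3, children=[Node(val=4, children=[]), Node(val=9, children=[])])
`shallow = copy.copy(root)` → shallow = Node(val=3, children=[Node(val=4, children=[]), Node(val=9, children=[])])
`deep = copy.deepcopy(root)` → deep = Node(val=3, children=[Node(val=4, children=[]), Node(val=9, children=[])])
`root.val = 196` → root = Node(val=196, children=[Node(val=4, children=[]), Node(val=9, children=[])])
`root.children[0].val = 434` → root = Node(val=196, children=[Node(val=434, children=[]), Node(val=9, children=[])]); shallow = Node(val=3, children=[Node(val=434, children=[]), Node(val=9, children=[])])
`print(shallow.val)` → prints 3
`print(shallow.children[0].val)` → prints 434
`print(deep.val)` → prints 3
`print(deep.children[0].val)` → prints 4

Answer:
3
434
3
4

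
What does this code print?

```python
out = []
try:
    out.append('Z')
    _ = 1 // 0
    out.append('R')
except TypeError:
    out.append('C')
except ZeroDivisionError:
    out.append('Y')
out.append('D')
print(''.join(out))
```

Execution trace: 'Z' (try body) → 'Y' (except ZeroDivisionError) → 'D' (after the try/except). Output: ZYD

Answer: ZYD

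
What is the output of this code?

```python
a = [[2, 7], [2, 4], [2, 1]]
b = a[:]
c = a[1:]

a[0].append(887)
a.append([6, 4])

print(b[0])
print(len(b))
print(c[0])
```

Key concept: slice with nested mutation.
Step by step:
`a = [[2, 7], [2, 4], [2, 1]]` → a = [[2, 7], [2, 4], [2, 1]]
`b = a[:]` → b = [[2, 7], [2, 4], [2, 1]]
`c = a[1:]` → c = [[2, 4], [2, 1]]
`a[0].append(887)` → a = [[2, 7, 887], [2, 4], [2, 1]]; b = [[2, 7, 887], [2, 4], [2, 1]]
`a.append([6, 4])` → a = [[2, 7, 887], [2, 4], [2, 1], [6, 4]]
`print(b[0])` → prints [2, 7, 887]
`print(len(b))` → prints 3
`print(c[0])` → prints [2, 4]

Answer:
[2, 7, 887]
3
[2, 4]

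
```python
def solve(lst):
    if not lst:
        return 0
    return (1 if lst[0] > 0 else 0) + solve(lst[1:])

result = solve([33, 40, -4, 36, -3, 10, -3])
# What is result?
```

Count of positive elements in [33, 40, -4, 36, -3, 10, -3] = 4

Answer: 4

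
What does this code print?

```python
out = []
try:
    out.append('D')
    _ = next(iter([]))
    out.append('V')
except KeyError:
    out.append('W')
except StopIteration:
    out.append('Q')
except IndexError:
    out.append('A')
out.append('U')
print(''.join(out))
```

Execution trace: 'D' (try body) → 'Q' (except StopIteration) → 'U' (after the try/except). Output: DQU

Answer: DQU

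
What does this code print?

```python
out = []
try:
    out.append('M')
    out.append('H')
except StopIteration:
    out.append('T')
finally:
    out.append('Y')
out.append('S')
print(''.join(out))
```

Execution trace: 'M' (try body) → 'H' (try body, no exception) → 'Y' (finally) → 'S' (after the try/except). Output: MHYS

Answer: MHYS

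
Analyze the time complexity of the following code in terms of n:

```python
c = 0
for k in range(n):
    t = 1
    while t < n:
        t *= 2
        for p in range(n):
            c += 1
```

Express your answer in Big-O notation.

Each loop level contributes: n × log n × n. Multiplying the contributions gives O(n^2 log n).

Answer: O(n^2 log n)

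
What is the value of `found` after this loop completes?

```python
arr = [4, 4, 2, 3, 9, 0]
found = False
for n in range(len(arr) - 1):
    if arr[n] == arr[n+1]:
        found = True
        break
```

Check consecutive duplicates in [4, 4, 2, 3, 9, 0]
`found` takes the values: False → True

Answer: True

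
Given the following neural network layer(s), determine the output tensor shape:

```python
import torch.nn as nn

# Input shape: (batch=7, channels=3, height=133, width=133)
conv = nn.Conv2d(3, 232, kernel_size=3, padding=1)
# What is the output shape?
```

Input: (7, 3, 133, 133) -> Output: (7, 232, 133, 133)

Answer: (7, 232, 133, 133)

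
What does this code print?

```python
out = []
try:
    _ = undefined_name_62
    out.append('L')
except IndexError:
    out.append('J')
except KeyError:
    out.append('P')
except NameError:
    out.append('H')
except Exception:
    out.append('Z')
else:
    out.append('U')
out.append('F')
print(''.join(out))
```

Execution trace: 'H' (except NameError) → 'F' (after the try/except). Output: HF

Answer: HF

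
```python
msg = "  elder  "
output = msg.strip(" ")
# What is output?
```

Trace:
`msg = "  elder  "` → msg = '  elder  '
`output = msg.strip(" ")` → output = 'elder'
So output = 'elder'

Answer: 'elder'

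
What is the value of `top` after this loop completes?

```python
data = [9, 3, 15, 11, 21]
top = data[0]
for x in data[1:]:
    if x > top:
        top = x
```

Maximum of [9, 3, 15, 11, 21]
`top` takes the values: 9 → 15 → 21

Answer: 21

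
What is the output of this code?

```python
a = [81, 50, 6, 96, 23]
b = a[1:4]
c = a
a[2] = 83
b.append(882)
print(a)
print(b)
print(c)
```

Key concept: slice vs alias.
Step by step:
`a = [81, 50, 6, 96, 23]` → a = [81, 50, 6, 96, 23]
`b = a[1:4]` → b = [50, 6, 96]
`c = a` → c = [81, 50, 6, 96, 23] (same object as a)
`a[2] = 83` → a = [81, 50, 83, 96, 23] (same object as c); c = [81, 50, 83, 96, 23] (same object as a)
`b.append(882)` → b = [50, 6, 96, 882]
`print(a)` → prints [81, 50, 83, 96, 23]
`print(b)` → prints [50, 6, 96, 882]
`print(c)` → prints [81, 50, 83, 96, 23]

Answer:
[81, 50, 83, 96, 23]
[50, 6, 96, 882]
[81, 50, 83, 96, 23]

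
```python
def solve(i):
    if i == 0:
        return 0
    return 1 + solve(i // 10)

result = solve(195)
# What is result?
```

Count of digits of 195: 3

Answer: 3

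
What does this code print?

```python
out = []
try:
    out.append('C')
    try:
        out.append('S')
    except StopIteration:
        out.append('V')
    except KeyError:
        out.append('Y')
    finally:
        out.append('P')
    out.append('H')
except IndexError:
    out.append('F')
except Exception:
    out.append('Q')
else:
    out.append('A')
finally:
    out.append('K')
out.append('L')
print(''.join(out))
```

Execution trace: 'C' (try body) → 'S' (inner try body, no exception) → 'P' (inner finally) → 'H' (try body, no exception) → 'A' (else) → 'K' (finally) → 'L' (after the try/except). Output: CSPHAKL

Answer: CSPHAKL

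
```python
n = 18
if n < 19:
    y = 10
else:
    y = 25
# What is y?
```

Trace:
`n = 18` → n = 18
`if n < 19: ...` → n < 19 is True → y = 10
So y = 10

Answer: 10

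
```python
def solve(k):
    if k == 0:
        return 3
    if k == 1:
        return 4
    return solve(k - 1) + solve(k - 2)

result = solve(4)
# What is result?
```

Build up from base cases: solve(0)=3, solve(1)=4, solve(2)=7, solve(3)=11, solve(4)=18

Answer: 18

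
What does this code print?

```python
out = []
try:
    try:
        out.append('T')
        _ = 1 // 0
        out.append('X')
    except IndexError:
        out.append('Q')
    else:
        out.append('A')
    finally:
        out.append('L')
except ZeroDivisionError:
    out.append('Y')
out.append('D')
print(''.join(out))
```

Execution trace: 'T' (try body) → 'L' (finally) → 'Y' (outer except ZeroDivisionError) → 'D' (after the try/except). Output: TLYD

Answer: TLYD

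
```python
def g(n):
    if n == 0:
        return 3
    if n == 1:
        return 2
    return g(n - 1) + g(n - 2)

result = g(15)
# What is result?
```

Build up from base cases: g(0)=3, g(1)=2, g(2)=5, g(3)=7, g(4)=12, g(5)=19, g(6)=31, ..., g(15)=2351

Answer: 2351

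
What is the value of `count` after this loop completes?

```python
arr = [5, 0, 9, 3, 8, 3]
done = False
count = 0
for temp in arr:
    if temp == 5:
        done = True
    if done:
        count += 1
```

Count elements after first 5 in [5, 0, 9, 3, 8, 3]
`count` takes the values: 0 → 1 → 2 → 3 → 4 → 5 → 6

Answer: 6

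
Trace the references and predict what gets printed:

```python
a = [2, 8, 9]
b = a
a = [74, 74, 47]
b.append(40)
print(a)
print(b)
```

Key concept: rebinding vs mutation: a is rebound to a new list, b still points at the original.
Step by step:
`a = [2, 8, 9]` → a = [2, 8, 9]
`b = a` → b = [2, 8, 9] (same object as a)
`a = [74, 74, 47]` → a = [74, 74, 47]
`b.append(40)` → b = [2, 8, 9, 40]
`print(a)` → prints [74, 74, 47]
`print(b)` → prints [2, 8, 9, 40]

Answer:
[74, 74, 47]
[2, 8, 9, 40]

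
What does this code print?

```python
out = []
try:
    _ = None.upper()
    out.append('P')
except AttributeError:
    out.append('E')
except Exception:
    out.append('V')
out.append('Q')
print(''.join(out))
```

Execution trace: 'E' (except AttributeError) → 'Q' (after the try/except). Output: EQ

Answer: EQ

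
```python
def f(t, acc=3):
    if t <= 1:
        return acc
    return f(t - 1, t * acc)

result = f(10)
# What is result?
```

Accumulator trace (n, acc): (10, 3) -> (9, 30) -> (8, 270) -> (7, 2160) -> (6, 15120) -> (5, 90720) -> (4, 453600) -> (3, 1814400) -> (2, 5443200) -> (1, 10886400) -> return 10886400

Answer: 10886400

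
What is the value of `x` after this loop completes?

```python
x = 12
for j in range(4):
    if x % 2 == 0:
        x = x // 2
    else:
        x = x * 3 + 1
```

Collatz-style transformation from 12
`x` takes the values: 12 → 6 → 3 → 10 → 5

Answer: 5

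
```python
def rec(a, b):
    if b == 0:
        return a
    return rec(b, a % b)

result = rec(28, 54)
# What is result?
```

rec(28, 54) -> rec(54, 28) -> rec(28, 26) -> rec(26, 2) -> rec(2, 0) -> 2

Answer: 2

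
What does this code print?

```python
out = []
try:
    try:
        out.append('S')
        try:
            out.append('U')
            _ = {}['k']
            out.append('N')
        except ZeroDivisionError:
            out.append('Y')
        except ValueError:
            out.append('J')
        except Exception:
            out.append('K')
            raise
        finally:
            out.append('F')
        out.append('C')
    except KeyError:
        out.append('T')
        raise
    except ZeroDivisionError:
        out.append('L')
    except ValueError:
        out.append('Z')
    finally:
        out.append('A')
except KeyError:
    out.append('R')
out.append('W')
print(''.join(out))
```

Execution trace: 'S' (try body) → 'U' (inner try body) → 'K' (inner except Exception) → 'F' (inner finally) → 'T' (except KeyError) → 'A' (finally) → 'R' (outer except KeyError) → 'W' (after the try/except). Output: SUKFTARW

Answer: SUKFTARW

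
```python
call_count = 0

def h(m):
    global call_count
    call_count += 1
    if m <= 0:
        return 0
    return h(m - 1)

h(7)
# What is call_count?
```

Linear recursion stepping by 1: 8 calls from m=7 down to ≤0.

Answer: 8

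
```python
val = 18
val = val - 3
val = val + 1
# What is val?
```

Trace:
`val = 18` → val = 18
`val = val - 3` → val = 15
`val = val + 1` → val = 16
So val = 16

Answer: 16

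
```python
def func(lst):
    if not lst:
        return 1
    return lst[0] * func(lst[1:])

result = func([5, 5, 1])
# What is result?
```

Product over [5, 5, 1] = 5 * 5 * 1 = 25

Answer: 25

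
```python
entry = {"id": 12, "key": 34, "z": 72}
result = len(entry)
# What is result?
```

Trace:
`entry = {"id": 12, "key": 34, "z": 72}` → entry = {'id': 12, 'key': 34, 'z': 72}
`result = len(entry)` → result = 3
So result = 3

Answer: 3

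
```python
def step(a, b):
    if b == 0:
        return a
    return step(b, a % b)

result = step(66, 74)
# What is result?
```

step(66, 74) -> step(74, 66) -> step(66, 8) -> step(8, 2) -> step(2, 0) -> 2

Answer: 2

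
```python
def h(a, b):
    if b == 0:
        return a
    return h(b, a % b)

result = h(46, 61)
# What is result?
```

h(46, 61) -> h(61, 46) -> h(46, 15) -> h(15, 1) -> h(1, 0) -> 1

Answer: 1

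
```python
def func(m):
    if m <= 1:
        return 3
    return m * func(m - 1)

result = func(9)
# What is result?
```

func(9) = 9 * 8 * 7 * 6 * 5 * 4 * 3 * 2 * 3 = 1088640

Answer: 1088640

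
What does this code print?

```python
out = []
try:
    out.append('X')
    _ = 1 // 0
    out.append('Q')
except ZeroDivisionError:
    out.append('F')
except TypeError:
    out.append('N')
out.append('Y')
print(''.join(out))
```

Execution trace: 'X' (try body) → 'F' (except ZeroDivisionError) → 'Y' (after the try/except). Output: XFY

Answer: XFY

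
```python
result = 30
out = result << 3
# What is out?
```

Trace:
`result = 30` → result = 30
`out = result << 3` → out = 240
So out = 240

Answer: 240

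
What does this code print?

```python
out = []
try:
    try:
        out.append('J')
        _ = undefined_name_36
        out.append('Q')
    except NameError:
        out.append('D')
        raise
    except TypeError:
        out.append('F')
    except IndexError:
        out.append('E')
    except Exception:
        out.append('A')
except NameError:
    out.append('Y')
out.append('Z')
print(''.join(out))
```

Execution trace: 'J' (inner try body) → 'D' (inner except NameError) → 'Y' (outer except NameError) → 'Z' (after the try/except). Output: JDYZ

Answer: JDYZ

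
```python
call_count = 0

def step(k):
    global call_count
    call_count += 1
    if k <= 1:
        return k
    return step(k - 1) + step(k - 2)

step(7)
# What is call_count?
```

Calls(k) = 1 + Calls(k-1) + Calls(k-2); Calls(0)=Calls(1)=1. For k=7 this gives 41.

Answer: 41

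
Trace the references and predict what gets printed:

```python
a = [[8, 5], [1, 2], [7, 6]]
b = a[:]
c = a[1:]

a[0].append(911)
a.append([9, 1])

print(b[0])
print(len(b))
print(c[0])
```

Key concept: slice with nested mutation.
Step by step:
`a = [[8, 5], [1, 2], [7, 6]]` → a = [[8, 5], [1, 2], [7, 6]]
`b = a[:]` → b = [[8, 5], [1, 2], [7, 6]]
`c = a[1:]` → c = [[1, 2], [7, 6]]
`a[0].append(911)` → a = [[8, 5, 911], [1, 2], [7, 6]]; b = [[8, 5, 911], [1, 2], [7, 6]]
`a.append([9, 1])` → a = [[8, 5, 911], [1, 2], [7, 6], [9, 1]]
`print(b[0])` → prints [8, 5, 911]
`print(len(b))` → prints 3
`print(c[0])` → prints [1, 2]

Answer:
[8, 5, 911]
3
[1, 2]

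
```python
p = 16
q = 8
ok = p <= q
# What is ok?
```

Trace:
`p = 16` → p = 16
`q = 8` → q = 8
`ok = p <= q` → ok = False
So ok = False

Answer: False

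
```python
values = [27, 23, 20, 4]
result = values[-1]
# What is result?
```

Trace:
`values = [27, 23, 20, 4]` → values = [27, 23, 20, 4]
`result = values[-1]` → result = 4
So result = 4

Answer: 4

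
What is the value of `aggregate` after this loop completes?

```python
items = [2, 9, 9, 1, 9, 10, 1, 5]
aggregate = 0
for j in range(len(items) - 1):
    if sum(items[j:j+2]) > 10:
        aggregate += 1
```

Count windows with sum > 10
`aggregate` takes the values: 0 → 1 → 2 → 3 → 4

Answer: 4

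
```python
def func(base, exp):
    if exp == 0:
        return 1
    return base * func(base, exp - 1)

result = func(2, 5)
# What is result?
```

func(2, 5) = 2 * 2 * 2 * 2 * 2 = 32

Answer: 32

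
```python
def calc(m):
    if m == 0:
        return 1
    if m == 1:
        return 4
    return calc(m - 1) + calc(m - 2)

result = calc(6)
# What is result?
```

Build up from base cases: calc(0)=1, calc(1)=4, calc(2)=5, calc(3)=9, calc(4)=14, calc(5)=23, calc(6)=37

Answer: 37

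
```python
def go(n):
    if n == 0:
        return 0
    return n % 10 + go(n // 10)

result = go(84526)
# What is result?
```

Sum of digits of 84526: 6 + 2 + 5 + 4 + 8 = 25

Answer: 25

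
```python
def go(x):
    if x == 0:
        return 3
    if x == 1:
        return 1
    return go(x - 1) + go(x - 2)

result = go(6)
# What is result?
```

Build up from base cases: go(0)=3, go(1)=1, go(2)=4, go(3)=5, go(4)=9, go(5)=14, go(6)=23

Answer: 23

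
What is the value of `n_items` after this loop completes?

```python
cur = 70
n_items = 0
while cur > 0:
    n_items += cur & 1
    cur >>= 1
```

Count set bits in 70 (binary: 0b1000110)
`n_items` takes the values: 0 → 1 → 2 → 3

Answer: 3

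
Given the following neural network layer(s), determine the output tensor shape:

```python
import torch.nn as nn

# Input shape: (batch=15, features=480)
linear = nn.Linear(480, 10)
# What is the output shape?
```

Input: (15, 480) -> Output: (15, 10)

Answer: (15, 10)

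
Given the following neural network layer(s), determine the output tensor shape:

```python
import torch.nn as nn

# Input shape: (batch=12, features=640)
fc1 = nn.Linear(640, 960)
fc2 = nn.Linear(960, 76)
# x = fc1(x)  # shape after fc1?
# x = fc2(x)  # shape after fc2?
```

Input: (12, 640) -> after fc1: (12, 960) -> Output: (12, 76)

Answer: (12, 76)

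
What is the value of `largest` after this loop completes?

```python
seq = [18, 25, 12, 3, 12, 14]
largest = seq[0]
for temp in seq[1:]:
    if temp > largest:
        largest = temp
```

Maximum of [18, 25, 12, 3, 12, 14]
`largest` takes the values: 18 → 25

Answer: 25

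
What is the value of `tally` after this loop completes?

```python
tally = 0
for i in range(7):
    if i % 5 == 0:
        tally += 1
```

Count numbers divisible by 5 in range(7)
`tally` takes the values: 0 → 1 → 2

Answer: 2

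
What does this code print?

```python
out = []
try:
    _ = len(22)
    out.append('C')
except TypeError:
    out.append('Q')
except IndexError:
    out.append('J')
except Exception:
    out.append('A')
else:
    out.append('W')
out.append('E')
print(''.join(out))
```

Execution trace: 'Q' (except TypeError) → 'E' (after the try/except). Output: QE

Answer: QE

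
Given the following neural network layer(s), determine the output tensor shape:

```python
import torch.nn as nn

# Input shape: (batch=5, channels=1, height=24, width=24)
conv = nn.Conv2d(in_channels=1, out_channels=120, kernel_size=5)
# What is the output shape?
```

Input: (5, 1, 24, 24) -> Output: (5, 120, 20, 20)

Answer: (5, 120, 20, 20)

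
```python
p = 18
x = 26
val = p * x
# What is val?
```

Trace:
`p = 18` → p = 18
`x = 26` → x = 26
`val = p * x` → val = 468
So val = 468

Answer: 468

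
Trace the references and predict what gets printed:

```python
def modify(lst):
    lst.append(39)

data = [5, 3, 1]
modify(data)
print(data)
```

Key concept: function modifies passed list.
Step by step:
`data = [5, 3, 1]` → data = [5, 3, 1]
`modify(data)` → data = [5, 3, 1, 39]
`print(data)` → prints [5, 3, 1, 39]

Answer: [5, 3, 1, 39]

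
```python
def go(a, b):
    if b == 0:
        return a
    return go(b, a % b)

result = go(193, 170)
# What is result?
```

go(193, 170) -> go(170, 23) -> go(23, 9) -> go(9, 5) -> go(5, 4) -> go(4, 1) -> go(1, 0) -> 1

Answer: 1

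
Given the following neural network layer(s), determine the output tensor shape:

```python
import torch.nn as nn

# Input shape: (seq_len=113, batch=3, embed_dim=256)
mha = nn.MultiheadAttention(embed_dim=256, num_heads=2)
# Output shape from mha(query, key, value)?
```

Input: (113, 3, 256) -> Output: (113, 3, 256)

Answer: (113, 3, 256)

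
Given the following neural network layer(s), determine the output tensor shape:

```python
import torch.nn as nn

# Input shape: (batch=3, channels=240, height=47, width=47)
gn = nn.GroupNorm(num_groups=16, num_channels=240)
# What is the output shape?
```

Input: (3, 240, 47, 47) -> Output: (3, 240, 47, 47)

Answer: (3, 240, 47, 47)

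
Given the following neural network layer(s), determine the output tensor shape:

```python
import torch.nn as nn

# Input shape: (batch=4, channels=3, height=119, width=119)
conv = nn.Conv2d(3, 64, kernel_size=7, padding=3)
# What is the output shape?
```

Input: (4, 3, 119, 119) -> Output: (4, 64, 119, 119)

Answer: (4, 64, 119, 119)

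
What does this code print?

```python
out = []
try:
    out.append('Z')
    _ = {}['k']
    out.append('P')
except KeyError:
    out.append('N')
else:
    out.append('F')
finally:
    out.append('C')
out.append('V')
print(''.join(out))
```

Execution trace: 'Z' (try body) → 'N' (except KeyError) → 'C' (finally) → 'V' (after the try/except). Output: ZNCV

Answer: ZNCV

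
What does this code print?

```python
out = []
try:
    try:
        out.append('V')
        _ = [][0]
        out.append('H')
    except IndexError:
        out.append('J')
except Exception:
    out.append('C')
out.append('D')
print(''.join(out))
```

Execution trace: 'V' (inner try body) → 'J' (inner except IndexError) → 'D' (after the try/except). Output: VJD

Answer: VJD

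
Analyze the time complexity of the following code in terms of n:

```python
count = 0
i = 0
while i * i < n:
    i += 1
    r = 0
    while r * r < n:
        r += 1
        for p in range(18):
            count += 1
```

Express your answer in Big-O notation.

Each loop level contributes: √n × √n × 1. Multiplying the contributions gives O(n).

Answer: O(n)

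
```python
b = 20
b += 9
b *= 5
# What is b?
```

Trace:
`b = 20` → b = 20
`b += 9` → b = 29
`b *= 5` → b = 145
So b = 145

Answer: 145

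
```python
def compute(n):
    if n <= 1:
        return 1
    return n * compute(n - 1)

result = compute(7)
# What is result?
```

compute(7) = 7 * 6 * 5 * 4 * 3 * 2 * 1 = 5040

Answer: 5040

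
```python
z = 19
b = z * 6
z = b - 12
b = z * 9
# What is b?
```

Trace:
`z = 19` → z = 19
`b = z * 6` → b = 114
`z = b - 12` → z = 102
`b = z * 9` → b = 918
So b = 918

Answer: 918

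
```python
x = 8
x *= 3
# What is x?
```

Trace:
`x = 8` → x = 8
`x *= 3` → x = 24
So x = 24

Answer: 24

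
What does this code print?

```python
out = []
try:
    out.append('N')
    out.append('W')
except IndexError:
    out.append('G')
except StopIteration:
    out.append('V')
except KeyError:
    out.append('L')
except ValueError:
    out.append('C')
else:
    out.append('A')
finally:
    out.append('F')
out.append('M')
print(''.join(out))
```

Execution trace: 'N' (try body) → 'W' (try body, no exception) → 'A' (else) → 'F' (finally) → 'M' (after the try/except). Output: NWAFM

Answer: NWAFM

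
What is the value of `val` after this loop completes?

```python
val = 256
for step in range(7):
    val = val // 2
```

Halve 7 times: 256 // 2^7 = 2
`val` takes the values: 256 → 128 → 64 → 32 → 16 → 8 → 4 → 2

Answer: 2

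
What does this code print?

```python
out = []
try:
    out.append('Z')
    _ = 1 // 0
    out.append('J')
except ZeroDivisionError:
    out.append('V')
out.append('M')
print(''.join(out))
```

Execution trace: 'Z' (try body) → 'V' (except ZeroDivisionError) → 'M' (after the try/except). Output: ZVM

Answer: ZVM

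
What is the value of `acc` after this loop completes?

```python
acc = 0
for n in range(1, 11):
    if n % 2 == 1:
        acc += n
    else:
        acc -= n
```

Add odd, subtract even
`acc` takes the values: 0 → 1 → -1 → 2 → -2 → 3 → -3 → 4 → -4 → 5 → -5

Answer: -5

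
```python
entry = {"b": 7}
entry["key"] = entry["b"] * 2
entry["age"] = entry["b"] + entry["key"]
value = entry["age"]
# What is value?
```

Trace:
`entry = {"b": 7}` → entry = {'b': 7}
`entry["key"] = entry["b"] * 2` → entry = {'b': 7, 'key': 14}
`entry["age"] = entry["b"] + entry["key"]` → entry = {'b': 7, 'key': 14, 'age': 21}
`value = entry["age"]` → value = 21
So value = 21

Answer: 21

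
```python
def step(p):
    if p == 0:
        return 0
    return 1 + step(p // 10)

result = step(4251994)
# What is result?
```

Count of digits of 4251994: 7

Answer: 7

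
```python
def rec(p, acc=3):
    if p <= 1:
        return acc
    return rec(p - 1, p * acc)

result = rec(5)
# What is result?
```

Accumulator trace (n, acc): (5, 3) -> (4, 15) -> (3, 60) -> (2, 180) -> (1, 360) -> return 360

Answer: 360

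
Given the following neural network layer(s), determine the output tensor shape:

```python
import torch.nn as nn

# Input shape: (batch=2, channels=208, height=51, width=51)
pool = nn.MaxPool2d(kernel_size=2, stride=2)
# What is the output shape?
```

Input: (2, 208, 51, 51) -> Output: (2, 208, 25, 25)

Answer: (2, 208, 25, 25)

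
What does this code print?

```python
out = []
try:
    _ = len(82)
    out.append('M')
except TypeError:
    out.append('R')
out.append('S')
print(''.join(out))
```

Execution trace: 'R' (except TypeError) → 'S' (after the try/except). Output: RS

Answer: RS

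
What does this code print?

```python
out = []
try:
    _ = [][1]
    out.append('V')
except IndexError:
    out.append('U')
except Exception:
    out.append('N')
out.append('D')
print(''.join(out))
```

Execution trace: 'U' (except IndexError) → 'D' (after the try/except). Output: UD

Answer: UD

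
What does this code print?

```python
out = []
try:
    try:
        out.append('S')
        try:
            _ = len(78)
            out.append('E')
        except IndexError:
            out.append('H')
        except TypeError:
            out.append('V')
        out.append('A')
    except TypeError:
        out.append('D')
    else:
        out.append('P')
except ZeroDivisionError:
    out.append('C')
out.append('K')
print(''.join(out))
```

Execution trace: 'S' (try body) → 'V' (inner except TypeError) → 'A' (try body, no exception) → 'P' (else) → 'K' (after the try/except). Output: SVAPK

Answer: SVAPK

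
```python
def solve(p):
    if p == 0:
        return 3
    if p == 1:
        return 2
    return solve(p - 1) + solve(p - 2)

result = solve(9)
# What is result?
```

Build up from base cases: solve(0)=3, solve(1)=2, solve(2)=5, solve(3)=7, solve(4)=12, solve(5)=19, solve(6)=31, ..., solve(9)=131

Answer: 131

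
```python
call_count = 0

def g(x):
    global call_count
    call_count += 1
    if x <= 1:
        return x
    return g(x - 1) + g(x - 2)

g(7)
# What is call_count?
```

Calls(x) = 1 + Calls(x-1) + Calls(x-2); Calls(0)=Calls(1)=1. For x=7 this gives 41.

Answer: 41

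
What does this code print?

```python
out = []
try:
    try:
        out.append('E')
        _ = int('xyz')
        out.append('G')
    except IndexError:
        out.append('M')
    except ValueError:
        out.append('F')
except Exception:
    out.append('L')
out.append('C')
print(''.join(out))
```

Execution trace: 'E' (inner try body) → 'F' (inner except ValueError) → 'C' (after the try/except). Output: EFC

Answer: EFC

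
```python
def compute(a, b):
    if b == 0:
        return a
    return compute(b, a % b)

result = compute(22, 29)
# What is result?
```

compute(22, 29) -> compute(29, 22) -> compute(22, 7) -> compute(7, 1) -> compute(1, 0) -> 1

Answer: 1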